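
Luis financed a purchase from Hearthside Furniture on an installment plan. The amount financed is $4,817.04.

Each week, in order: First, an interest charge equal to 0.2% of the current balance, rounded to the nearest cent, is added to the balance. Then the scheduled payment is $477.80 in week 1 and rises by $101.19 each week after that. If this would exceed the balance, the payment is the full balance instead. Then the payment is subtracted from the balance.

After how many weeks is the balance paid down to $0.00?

7

Week 1: opening $4,817.04; interest $9.63 → $4,826.67; payment $477.80; balance $4,348.87
Week 2: opening $4,348.87; interest $8.70 → $4,357.57; payment $578.99; balance $3,778.58
Week 3: opening $3,778.58; interest $7.56 → $3,786.14; payment $680.18; balance $3,105.96
Week 4: opening $3,105.96; interest $6.21 → $3,112.17; payment $781.37; balance $2,330.80
Week 5: opening $2,330.80; interest $4.66 → $2,335.46; payment $882.56; balance $1,452.90
Week 6: opening $1,452.90; interest $2.91 → $1,455.81; payment $983.75; balance $472.06
Week 7: opening $472.06; interest $0.94 → $473.00; payment $473.00; balance $0.00
Balance reaches $0.00 in week 7.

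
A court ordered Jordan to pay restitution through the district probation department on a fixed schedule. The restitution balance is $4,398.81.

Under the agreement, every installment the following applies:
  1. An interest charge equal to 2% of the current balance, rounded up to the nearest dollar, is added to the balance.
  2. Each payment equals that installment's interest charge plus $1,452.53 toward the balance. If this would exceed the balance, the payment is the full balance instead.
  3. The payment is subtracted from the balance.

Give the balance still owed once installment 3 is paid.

$41.22

Installment 1: opening $4,398.81; interest $88.00 → $4,486.81; payment $1,540.53; balance $2,946.28
Installment 2: opening $2,946.28; interest $59.00 → $3,005.28; payment $1,511.53; balance $1,493.75
Installment 3: opening $1,493.75; interest $30.00 → $1,523.75; payment $1,482.53; balance $41.22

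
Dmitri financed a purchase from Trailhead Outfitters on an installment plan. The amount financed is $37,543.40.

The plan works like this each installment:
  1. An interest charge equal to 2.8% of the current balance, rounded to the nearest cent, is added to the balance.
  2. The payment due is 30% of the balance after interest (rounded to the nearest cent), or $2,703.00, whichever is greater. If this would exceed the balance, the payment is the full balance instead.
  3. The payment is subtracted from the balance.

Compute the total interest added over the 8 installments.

Installment 1: $37,543.40 +$1,051.22 interest = $38,594.62; pay $11,578.39 → $27,016.23
Installment 2: $27,016.23 +$756.45 interest = $27,772.68; pay $8,331.80 → $19,440.88
Installment 3: $19,440.88 +$544.34 interest = $19,985.22; pay $5,995.57 → $13,989.65
Installment 4: $13,989.65 +$391.71 interest = $14,381.36; pay $4,314.41 → $10,066.95
Installment 5: $10,066.95 +$281.87 interest = $10,348.82; pay $3,104.65 → $7,244.17
Installment 6: $7,244.17 +$202.84 interest = $7,447.01; pay $2,703.00 → $4,744.01
Installment 7: $4,744.01 +$132.83 interest = $4,876.84; pay $2,703.00 → $2,173.84
Installment 8: $2,173.84 +$60.87 interest = $2,234.71; pay $2,234.71 → $0.00
Total interest: $1,051.22 + $756.45 + $544.34 + $391.71 + $281.87 + $202.84 + $132.83 + $60.87 = $3,422.13

$3,422.13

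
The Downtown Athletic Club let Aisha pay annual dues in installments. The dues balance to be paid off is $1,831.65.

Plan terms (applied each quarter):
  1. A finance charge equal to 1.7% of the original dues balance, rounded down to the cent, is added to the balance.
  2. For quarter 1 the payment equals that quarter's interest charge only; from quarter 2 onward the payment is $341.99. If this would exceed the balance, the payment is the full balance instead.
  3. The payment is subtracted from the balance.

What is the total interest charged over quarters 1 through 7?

$217.91

# | Opening | Interest | Payment | End bal
1 | $1,831.65 | $31.13 | $31.13 | $1,831.65
2 | $1,831.65 | $31.13 | $341.99 | $1,520.79
3 | $1,520.79 | $31.13 | $341.99 | $1,209.93
4 | $1,209.93 | $31.13 | $341.99 | $899.07
5 | $899.07 | $31.13 | $341.99 | $588.21
6 | $588.21 | $31.13 | $341.99 | $277.35
7 | $277.35 | $31.13 | $308.48 | $0.00
Total interest: $31.13 + $31.13 + $31.13 + $31.13 + $31.13 + $31.13 + $31.13 = $217.91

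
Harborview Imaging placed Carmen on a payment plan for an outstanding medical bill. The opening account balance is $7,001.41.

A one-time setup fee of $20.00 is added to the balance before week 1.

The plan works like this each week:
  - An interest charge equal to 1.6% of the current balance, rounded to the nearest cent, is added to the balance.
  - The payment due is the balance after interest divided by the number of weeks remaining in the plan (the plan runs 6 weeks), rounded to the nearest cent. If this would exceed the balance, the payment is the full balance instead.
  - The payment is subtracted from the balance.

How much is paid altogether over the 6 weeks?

Week 1: opening $7,021.41; interest $112.34 → $7,133.75; payment $1,188.96; balance $5,944.79
Week 2: opening $5,944.79; interest $95.12 → $6,039.91; payment $1,207.98; balance $4,831.93
Week 3: opening $4,831.93; interest $77.31 → $4,909.24; payment $1,227.31; balance $3,681.93
Week 4: opening $3,681.93; interest $58.91 → $3,740.84; payment $1,246.95; balance $2,493.89
Week 5: opening $2,493.89; interest $39.90 → $2,533.79; payment $1,266.90; balance $1,266.89
Week 6: opening $1,266.89; interest $20.27 → $1,287.16; payment $1,287.16; balance $0.00
Total paid: $7,425.26

$7,425.26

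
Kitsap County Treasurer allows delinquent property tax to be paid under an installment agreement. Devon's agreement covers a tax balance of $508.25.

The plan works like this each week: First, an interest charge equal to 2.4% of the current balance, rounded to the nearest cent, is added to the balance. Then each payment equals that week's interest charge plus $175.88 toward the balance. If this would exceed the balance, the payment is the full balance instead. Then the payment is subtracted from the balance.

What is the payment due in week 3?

Week 1: opening $508.25; interest $12.20 → $520.45; payment $188.08; balance $332.37
Week 2: opening $332.37; interest $7.98 → $340.35; payment $183.86; balance $156.49
Week 3: opening $156.49; interest $3.76 → $160.25; payment $160.25; balance $0.00

$160.25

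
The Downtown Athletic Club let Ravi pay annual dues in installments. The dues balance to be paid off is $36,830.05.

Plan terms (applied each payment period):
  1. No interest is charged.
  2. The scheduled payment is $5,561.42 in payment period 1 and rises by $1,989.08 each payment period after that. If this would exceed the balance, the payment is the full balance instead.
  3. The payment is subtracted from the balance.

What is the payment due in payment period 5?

Payment period 1: $36,830.05 − $5,561.42 → $31,268.63
Payment period 2: $31,268.63 − $7,550.50 → $23,718.13
Payment period 3: $23,718.13 − $9,539.58 → $14,178.55
Payment period 4: $14,178.55 − $11,528.66 → $2,649.89
Payment period 5: $2,649.89 − $2,649.89 → $0.00

$2,649.89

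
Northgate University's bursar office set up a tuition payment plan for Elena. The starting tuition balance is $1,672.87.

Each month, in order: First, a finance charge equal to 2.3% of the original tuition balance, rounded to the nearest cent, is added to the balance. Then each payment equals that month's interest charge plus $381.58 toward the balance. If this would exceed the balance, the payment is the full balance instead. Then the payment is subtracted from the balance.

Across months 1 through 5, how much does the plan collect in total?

Month 1: opening $1,672.87; interest $38.48 → $1,711.35; payment $420.06; balance $1,291.29
Month 2: opening $1,291.29; interest $38.48 → $1,329.77; payment $420.06; balance $909.71
Month 3: opening $909.71; interest $38.48 → $948.19; payment $420.06; balance $528.13
Month 4: opening $528.13; interest $38.48 → $566.61; payment $420.06; balance $146.55
Month 5: opening $146.55; interest $38.48 → $185.03; payment $185.03; balance $0.00
Total paid: $1,865.27

$1,865.27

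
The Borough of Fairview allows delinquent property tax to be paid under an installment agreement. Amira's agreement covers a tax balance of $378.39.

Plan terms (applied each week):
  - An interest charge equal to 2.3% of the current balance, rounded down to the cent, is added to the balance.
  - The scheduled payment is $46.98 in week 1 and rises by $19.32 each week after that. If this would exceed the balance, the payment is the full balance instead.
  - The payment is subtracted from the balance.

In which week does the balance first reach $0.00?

5

Week 1: opening $378.39; interest $8.70 → $387.09; payment $46.98; balance $340.11
Week 2: opening $340.11; interest $7.82 → $347.93; payment $66.30; balance $281.63
Week 3: opening $281.63; interest $6.47 → $288.10; payment $85.62; balance $202.48
Week 4: opening $202.48; interest $4.65 → $207.13; payment $104.94; balance $102.19
Week 5: opening $102.19; interest $2.35 → $104.54; payment $104.54; balance $0.00
Balance reaches $0.00 in week 5.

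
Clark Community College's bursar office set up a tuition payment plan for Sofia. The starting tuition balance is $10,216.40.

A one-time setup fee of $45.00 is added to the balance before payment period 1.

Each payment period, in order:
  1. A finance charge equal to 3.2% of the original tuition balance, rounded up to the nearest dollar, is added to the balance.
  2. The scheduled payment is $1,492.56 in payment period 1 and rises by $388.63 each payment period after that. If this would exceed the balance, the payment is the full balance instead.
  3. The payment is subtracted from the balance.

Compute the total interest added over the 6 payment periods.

$1,962.00

Payment period 1: $10,261.40 +$327.00 interest = $10,588.40; pay $1,492.56 → $9,095.84
Payment period 2: $9,095.84 +$327.00 interest = $9,422.84; pay $1,881.19 → $7,541.65
Payment period 3: $7,541.65 +$327.00 interest = $7,868.65; pay $2,269.82 → $5,598.83
Payment period 4: $5,598.83 +$327.00 interest = $5,925.83; pay $2,658.45 → $3,267.38
Payment period 5: $3,267.38 +$327.00 interest = $3,594.38; pay $3,047.08 → $547.30
Payment period 6: $547.30 +$327.00 interest = $874.30; pay $874.30 → $0.00
Total interest: $327.00 + $327.00 + $327.00 + $327.00 + $327.00 + $327.00 = $1,962.00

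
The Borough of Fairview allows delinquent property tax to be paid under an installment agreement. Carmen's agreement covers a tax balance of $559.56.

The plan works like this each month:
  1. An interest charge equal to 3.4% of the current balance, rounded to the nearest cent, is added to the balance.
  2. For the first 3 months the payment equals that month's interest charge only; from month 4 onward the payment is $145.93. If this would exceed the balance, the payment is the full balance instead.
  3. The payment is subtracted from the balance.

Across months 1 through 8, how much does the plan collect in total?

$667.15

# | Opening | Interest | Payment | End bal
1 | $559.56 | $19.03 | $19.03 | $559.56
2 | $559.56 | $19.03 | $19.03 | $559.56
3 | $559.56 | $19.03 | $19.03 | $559.56
4 | $559.56 | $19.03 | $145.93 | $432.66
5 | $432.66 | $14.71 | $145.93 | $301.44
6 | $301.44 | $10.25 | $145.93 | $165.76
7 | $165.76 | $5.64 | $145.93 | $25.47
8 | $25.47 | $0.87 | $26.34 | $0.00
Total paid: $667.15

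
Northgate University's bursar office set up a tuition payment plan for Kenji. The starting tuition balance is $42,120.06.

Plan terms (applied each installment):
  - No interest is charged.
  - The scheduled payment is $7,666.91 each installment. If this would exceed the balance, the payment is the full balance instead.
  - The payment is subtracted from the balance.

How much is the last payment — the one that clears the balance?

$3,785.51

Installment 1: $42,120.06 − $7,666.91 → $34,453.15
Installment 2: $34,453.15 − $7,666.91 → $26,786.24
Installment 3: $26,786.24 − $7,666.91 → $19,119.33
Installment 4: $19,119.33 − $7,666.91 → $11,452.42
Installment 5: $11,452.42 − $7,666.91 → $3,785.51
Installment 6: $3,785.51 − $3,785.51 → $0.00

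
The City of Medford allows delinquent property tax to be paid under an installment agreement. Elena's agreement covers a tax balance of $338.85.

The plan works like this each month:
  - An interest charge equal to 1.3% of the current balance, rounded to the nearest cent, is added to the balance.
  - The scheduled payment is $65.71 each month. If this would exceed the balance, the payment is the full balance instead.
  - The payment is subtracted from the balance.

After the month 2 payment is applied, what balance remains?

# | Opening | Interest | Payment | End bal
1 | $338.85 | $4.41 | $65.71 | $277.55
2 | $277.55 | $3.61 | $65.71 | $215.45

$215.45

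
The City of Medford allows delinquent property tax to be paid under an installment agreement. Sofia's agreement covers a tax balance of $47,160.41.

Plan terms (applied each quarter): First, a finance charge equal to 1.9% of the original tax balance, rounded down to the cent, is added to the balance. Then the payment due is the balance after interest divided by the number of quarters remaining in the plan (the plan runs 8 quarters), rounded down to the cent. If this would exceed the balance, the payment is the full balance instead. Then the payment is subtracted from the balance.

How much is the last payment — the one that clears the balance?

Quarter 1: opening $47,160.41; interest $896.04 → $48,056.45; payment $6,007.05; balance $42,049.40
Quarter 2: opening $42,049.40; interest $896.04 → $42,945.44; payment $6,135.06; balance $36,810.38
Quarter 3: opening $36,810.38; interest $896.04 → $37,706.42; payment $6,284.40; balance $31,422.02
Quarter 4: opening $31,422.02; interest $896.04 → $32,318.06; payment $6,463.61; balance $25,854.45
Quarter 5: opening $25,854.45; interest $896.04 → $26,750.49; payment $6,687.62; balance $20,062.87
Quarter 6: opening $20,062.87; interest $896.04 → $20,958.91; payment $6,986.30; balance $13,972.61
Quarter 7: opening $13,972.61; interest $896.04 → $14,868.65; payment $7,434.32; balance $7,434.33
Quarter 8: opening $7,434.33; interest $896.04 → $8,330.37; payment $8,330.37; balance $0.00

$8,330.37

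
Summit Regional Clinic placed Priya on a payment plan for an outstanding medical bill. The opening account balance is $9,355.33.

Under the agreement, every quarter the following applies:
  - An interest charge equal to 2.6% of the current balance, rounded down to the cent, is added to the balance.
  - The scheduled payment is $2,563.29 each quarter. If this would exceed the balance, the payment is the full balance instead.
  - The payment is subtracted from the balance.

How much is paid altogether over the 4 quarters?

$9,960.01

# | Opening | Interest | Payment | End bal
1 | $9,355.33 | $243.23 | $2,563.29 | $7,035.27
2 | $7,035.27 | $182.91 | $2,563.29 | $4,654.89
3 | $4,654.89 | $121.02 | $2,563.29 | $2,212.62
4 | $2,212.62 | $57.52 | $2,270.14 | $0.00
Total paid: $9,960.01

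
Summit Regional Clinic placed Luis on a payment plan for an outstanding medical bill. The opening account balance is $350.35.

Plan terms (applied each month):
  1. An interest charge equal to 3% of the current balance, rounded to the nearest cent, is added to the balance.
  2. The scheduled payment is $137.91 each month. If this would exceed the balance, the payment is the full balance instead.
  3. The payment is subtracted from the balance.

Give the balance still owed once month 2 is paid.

$91.73

Month 1: opening $350.35; interest $10.51 → $360.86; payment $137.91; balance $222.95
Month 2: opening $222.95; interest $6.69 → $229.64; payment $137.91; balance $91.73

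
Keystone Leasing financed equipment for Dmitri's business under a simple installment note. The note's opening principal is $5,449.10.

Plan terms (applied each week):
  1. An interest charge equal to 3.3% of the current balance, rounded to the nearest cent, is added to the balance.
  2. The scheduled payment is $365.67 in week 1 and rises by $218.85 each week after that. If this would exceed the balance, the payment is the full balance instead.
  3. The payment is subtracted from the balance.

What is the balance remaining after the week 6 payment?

$807.04

# | Opening | Interest | Payment | End bal
1 | $5,449.10 | $179.82 | $365.67 | $5,263.25
2 | $5,263.25 | $173.69 | $584.52 | $4,852.42
3 | $4,852.42 | $160.13 | $803.37 | $4,209.18
4 | $4,209.18 | $138.90 | $1,022.22 | $3,325.86
5 | $3,325.86 | $109.75 | $1,241.07 | $2,194.54
6 | $2,194.54 | $72.42 | $1,459.92 | $807.04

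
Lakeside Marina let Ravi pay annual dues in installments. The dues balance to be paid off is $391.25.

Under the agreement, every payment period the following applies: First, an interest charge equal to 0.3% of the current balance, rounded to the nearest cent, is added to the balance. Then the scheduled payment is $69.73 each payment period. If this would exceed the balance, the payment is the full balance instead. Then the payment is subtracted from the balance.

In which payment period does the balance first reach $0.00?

6

Payment period 1: opening $391.25; interest $1.17 → $392.42; payment $69.73; balance $322.69
Payment period 2: opening $322.69; interest $0.97 → $323.66; payment $69.73; balance $253.93
Payment period 3: opening $253.93; interest $0.76 → $254.69; payment $69.73; balance $184.96
Payment period 4: opening $184.96; interest $0.55 → $185.51; payment $69.73; balance $115.78
Payment period 5: opening $115.78; interest $0.35 → $116.13; payment $69.73; balance $46.40
Payment period 6: opening $46.40; interest $0.14 → $46.54; payment $46.54; balance $0.00
Balance reaches $0.00 in payment period 6.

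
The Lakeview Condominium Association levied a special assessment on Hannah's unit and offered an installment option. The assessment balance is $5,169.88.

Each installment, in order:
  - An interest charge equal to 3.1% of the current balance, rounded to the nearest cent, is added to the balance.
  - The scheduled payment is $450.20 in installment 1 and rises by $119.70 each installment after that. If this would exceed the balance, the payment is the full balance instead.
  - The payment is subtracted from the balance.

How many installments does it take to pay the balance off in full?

# | Opening | Interest | Payment | End bal
1 | $5,169.88 | $160.27 | $450.20 | $4,879.95
2 | $4,879.95 | $151.28 | $569.90 | $4,461.33
3 | $4,461.33 | $138.30 | $689.60 | $3,910.03
4 | $3,910.03 | $121.21 | $809.30 | $3,221.94
5 | $3,221.94 | $99.88 | $929.00 | $2,392.82
6 | $2,392.82 | $74.18 | $1,048.70 | $1,418.30
7 | $1,418.30 | $43.97 | $1,168.40 | $293.87
8 | $293.87 | $9.11 | $302.98 | $0.00
Balance reaches $0.00 in installment 8.

8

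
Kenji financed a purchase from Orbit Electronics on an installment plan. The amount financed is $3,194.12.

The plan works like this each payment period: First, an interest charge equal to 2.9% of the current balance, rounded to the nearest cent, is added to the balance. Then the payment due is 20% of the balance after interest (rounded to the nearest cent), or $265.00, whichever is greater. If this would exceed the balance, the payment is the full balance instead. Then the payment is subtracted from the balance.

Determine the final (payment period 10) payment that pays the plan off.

Payment period 1: opening $3,194.12; interest $92.63 → $3,286.75; payment $657.35; balance $2,629.40
Payment period 2: opening $2,629.40; interest $76.25 → $2,705.65; payment $541.13; balance $2,164.52
Payment period 3: opening $2,164.52; interest $62.77 → $2,227.29; payment $445.46; balance $1,781.83
Payment period 4: opening $1,781.83; interest $51.67 → $1,833.50; payment $366.70; balance $1,466.80
Payment period 5: opening $1,466.80; interest $42.54 → $1,509.34; payment $301.87; balance $1,207.47
Payment period 6: opening $1,207.47; interest $35.02 → $1,242.49; payment $265.00; balance $977.49
Payment period 7: opening $977.49; interest $28.35 → $1,005.84; payment $265.00; balance $740.84
Payment period 8: opening $740.84; interest $21.48 → $762.32; payment $265.00; balance $497.32
Payment period 9: opening $497.32; interest $14.42 → $511.74; payment $265.00; balance $246.74
Payment period 10: opening $246.74; interest $7.16 → $253.90; payment $253.90; balance $0.00

$253.90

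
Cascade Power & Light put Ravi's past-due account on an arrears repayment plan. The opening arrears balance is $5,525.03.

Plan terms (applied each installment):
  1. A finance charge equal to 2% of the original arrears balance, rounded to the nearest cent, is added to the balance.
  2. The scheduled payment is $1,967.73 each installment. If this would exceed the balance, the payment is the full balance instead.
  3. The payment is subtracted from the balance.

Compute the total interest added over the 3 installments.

$331.50

Installment 1: $5,525.03 +$110.50 interest = $5,635.53; pay $1,967.73 → $3,667.80
Installment 2: $3,667.80 +$110.50 interest = $3,778.30; pay $1,967.73 → $1,810.57
Installment 3: $1,810.57 +$110.50 interest = $1,921.07; pay $1,921.07 → $0.00
Total interest: $110.50 + $110.50 + $110.50 = $331.50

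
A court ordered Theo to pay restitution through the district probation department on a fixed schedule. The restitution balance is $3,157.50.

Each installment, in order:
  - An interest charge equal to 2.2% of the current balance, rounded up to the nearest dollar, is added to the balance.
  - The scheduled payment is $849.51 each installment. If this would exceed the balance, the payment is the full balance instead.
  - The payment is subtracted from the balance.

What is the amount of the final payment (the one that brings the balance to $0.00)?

$783.97

Installment 1: opening $3,157.50; interest $70.00 → $3,227.50; payment $849.51; balance $2,377.99
Installment 2: opening $2,377.99; interest $53.00 → $2,430.99; payment $849.51; balance $1,581.48
Installment 3: opening $1,581.48; interest $35.00 → $1,616.48; payment $849.51; balance $766.97
Installment 4: opening $766.97; interest $17.00 → $783.97; payment $783.97; balance $0.00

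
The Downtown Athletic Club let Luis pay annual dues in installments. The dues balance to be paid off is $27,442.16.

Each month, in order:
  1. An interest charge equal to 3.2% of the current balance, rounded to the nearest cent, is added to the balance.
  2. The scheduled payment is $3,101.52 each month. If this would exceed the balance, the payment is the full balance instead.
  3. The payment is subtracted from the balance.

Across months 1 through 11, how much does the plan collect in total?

Month 1: opening $27,442.16; interest $878.15 → $28,320.31; payment $3,101.52; balance $25,218.79
Month 2: opening $25,218.79; interest $807.00 → $26,025.79; payment $3,101.52; balance $22,924.27
Month 3: opening $22,924.27; interest $733.58 → $23,657.85; payment $3,101.52; balance $20,556.33
Month 4: opening $20,556.33; interest $657.80 → $21,214.13; payment $3,101.52; balance $18,112.61
Month 5: opening $18,112.61; interest $579.60 → $18,692.21; payment $3,101.52; balance $15,590.69
Month 6: opening $15,590.69; interest $498.90 → $16,089.59; payment $3,101.52; balance $12,988.07
Month 7: opening $12,988.07; interest $415.62 → $13,403.69; payment $3,101.52; balance $10,302.17
Month 8: opening $10,302.17; interest $329.67 → $10,631.84; payment $3,101.52; balance $7,530.32
Month 9: opening $7,530.32; interest $240.97 → $7,771.29; payment $3,101.52; balance $4,669.77
Month 10: opening $4,669.77; interest $149.43 → $4,819.20; payment $3,101.52; balance $1,717.68
Month 11: opening $1,717.68; interest $54.97 → $1,772.65; payment $1,772.65; balance $0.00
Total paid: $32,787.85

$32,787.85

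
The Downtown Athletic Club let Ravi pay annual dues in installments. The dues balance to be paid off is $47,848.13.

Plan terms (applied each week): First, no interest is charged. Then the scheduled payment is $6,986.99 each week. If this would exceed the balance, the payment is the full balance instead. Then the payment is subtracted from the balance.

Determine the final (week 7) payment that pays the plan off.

$5,926.19

Week 1: opening $47,848.13; payment $6,986.99; balance $40,861.14
Week 2: opening $40,861.14; payment $6,986.99; balance $33,874.15
Week 3: opening $33,874.15; payment $6,986.99; balance $26,887.16
Week 4: opening $26,887.16; payment $6,986.99; balance $19,900.17
Week 5: opening $19,900.17; payment $6,986.99; balance $12,913.18
Week 6: opening $12,913.18; payment $6,986.99; balance $5,926.19
Week 7: opening $5,926.19; payment $5,926.19; balance $0.00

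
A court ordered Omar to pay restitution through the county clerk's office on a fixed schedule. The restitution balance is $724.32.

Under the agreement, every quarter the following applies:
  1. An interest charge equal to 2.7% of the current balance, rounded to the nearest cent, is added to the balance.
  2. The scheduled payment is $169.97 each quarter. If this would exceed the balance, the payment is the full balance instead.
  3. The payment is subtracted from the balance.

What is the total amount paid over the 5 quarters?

# | Opening | Interest | Payment | End bal
1 | $724.32 | $19.56 | $169.97 | $573.91
2 | $573.91 | $15.50 | $169.97 | $419.44
3 | $419.44 | $11.32 | $169.97 | $260.79
4 | $260.79 | $7.04 | $169.97 | $97.86
5 | $97.86 | $2.64 | $100.50 | $0.00
Total paid: $780.38

$780.38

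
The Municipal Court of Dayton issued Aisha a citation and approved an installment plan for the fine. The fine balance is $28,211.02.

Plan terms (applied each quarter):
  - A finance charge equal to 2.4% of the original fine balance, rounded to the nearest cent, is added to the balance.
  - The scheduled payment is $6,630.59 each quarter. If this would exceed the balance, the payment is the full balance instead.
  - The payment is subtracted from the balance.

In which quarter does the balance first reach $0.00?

Quarter 1: $28,211.02 +$677.06 interest = $28,888.08; pay $6,630.59 → $22,257.49
Quarter 2: $22,257.49 +$677.06 interest = $22,934.55; pay $6,630.59 → $16,303.96
Quarter 3: $16,303.96 +$677.06 interest = $16,981.02; pay $6,630.59 → $10,350.43
Quarter 4: $10,350.43 +$677.06 interest = $11,027.49; pay $6,630.59 → $4,396.90
Quarter 5: $4,396.90 +$677.06 interest = $5,073.96; pay $5,073.96 → $0.00
Balance reaches $0.00 in quarter 5.

5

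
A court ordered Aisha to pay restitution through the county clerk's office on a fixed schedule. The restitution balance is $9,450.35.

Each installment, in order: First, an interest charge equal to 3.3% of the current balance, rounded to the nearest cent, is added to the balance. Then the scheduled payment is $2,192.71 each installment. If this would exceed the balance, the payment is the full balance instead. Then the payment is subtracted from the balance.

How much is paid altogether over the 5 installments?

Installment 1: $9,450.35 +$311.86 interest = $9,762.21; pay $2,192.71 → $7,569.50
Installment 2: $7,569.50 +$249.79 interest = $7,819.29; pay $2,192.71 → $5,626.58
Installment 3: $5,626.58 +$185.68 interest = $5,812.26; pay $2,192.71 → $3,619.55
Installment 4: $3,619.55 +$119.45 interest = $3,739.00; pay $2,192.71 → $1,546.29
Installment 5: $1,546.29 +$51.03 interest = $1,597.32; pay $1,597.32 → $0.00
Total paid: $10,368.16

$10,368.16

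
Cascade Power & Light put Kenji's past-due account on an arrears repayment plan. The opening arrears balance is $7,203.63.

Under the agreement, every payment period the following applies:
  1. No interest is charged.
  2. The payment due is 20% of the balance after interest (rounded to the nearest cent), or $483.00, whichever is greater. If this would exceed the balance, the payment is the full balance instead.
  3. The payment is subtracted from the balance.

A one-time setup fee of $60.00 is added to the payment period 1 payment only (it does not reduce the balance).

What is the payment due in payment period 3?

$922.06

Payment period 1: opening $7,203.63; payment $1,440.73 (+ $60.00 fee); balance $5,762.90
Payment period 2: opening $5,762.90; payment $1,152.58; balance $4,610.32
Payment period 3: opening $4,610.32; payment $922.06; balance $3,688.26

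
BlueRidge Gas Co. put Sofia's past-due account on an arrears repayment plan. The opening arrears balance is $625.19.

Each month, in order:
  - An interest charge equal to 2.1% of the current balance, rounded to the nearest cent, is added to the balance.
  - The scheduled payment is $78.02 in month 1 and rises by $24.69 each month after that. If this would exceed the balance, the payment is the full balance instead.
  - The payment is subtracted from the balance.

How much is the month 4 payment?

$152.09

Month 1: $625.19 +$13.13 interest = $638.32; pay $78.02 → $560.30
Month 2: $560.30 +$11.77 interest = $572.07; pay $102.71 → $469.36
Month 3: $469.36 +$9.86 interest = $479.22; pay $127.40 → $351.82
Month 4: $351.82 +$7.39 interest = $359.21; pay $152.09 → $207.12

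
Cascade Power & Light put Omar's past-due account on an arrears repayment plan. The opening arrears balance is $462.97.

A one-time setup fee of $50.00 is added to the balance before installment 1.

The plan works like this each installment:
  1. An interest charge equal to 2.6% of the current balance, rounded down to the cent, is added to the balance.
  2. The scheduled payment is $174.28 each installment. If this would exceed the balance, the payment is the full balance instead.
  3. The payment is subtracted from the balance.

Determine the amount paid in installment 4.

Installment 1: $512.97 +$13.33 interest = $526.30; pay $174.28 → $352.02
Installment 2: $352.02 +$9.15 interest = $361.17; pay $174.28 → $186.89
Installment 3: $186.89 +$4.85 interest = $191.74; pay $174.28 → $17.46
Installment 4: $17.46 +$0.45 interest = $17.91; pay $17.91 → $0.00

$17.91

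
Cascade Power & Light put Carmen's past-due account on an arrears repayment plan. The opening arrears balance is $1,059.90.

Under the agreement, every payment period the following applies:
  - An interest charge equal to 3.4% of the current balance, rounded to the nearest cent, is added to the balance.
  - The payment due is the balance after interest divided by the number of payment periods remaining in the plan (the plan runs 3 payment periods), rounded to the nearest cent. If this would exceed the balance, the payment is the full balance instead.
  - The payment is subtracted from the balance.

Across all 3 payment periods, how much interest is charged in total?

$73.72

# | Opening | Interest | Payment | End bal
1 | $1,059.90 | $36.04 | $365.31 | $730.63
2 | $730.63 | $24.84 | $377.74 | $377.73
3 | $377.73 | $12.84 | $390.57 | $0.00
Total interest: $36.04 + $24.84 + $12.84 = $73.72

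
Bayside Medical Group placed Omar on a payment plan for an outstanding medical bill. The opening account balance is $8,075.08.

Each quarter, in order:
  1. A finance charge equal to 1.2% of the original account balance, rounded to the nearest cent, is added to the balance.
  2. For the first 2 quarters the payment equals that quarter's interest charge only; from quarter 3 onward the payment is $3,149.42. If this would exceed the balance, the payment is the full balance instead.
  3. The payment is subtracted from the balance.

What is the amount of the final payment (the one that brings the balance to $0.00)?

$2,066.94

Quarter 1: opening $8,075.08; interest $96.90 → $8,171.98; payment $96.90; balance $8,075.08
Quarter 2: opening $8,075.08; interest $96.90 → $8,171.98; payment $96.90; balance $8,075.08
Quarter 3: opening $8,075.08; interest $96.90 → $8,171.98; payment $3,149.42; balance $5,022.56
Quarter 4: opening $5,022.56; interest $96.90 → $5,119.46; payment $3,149.42; balance $1,970.04
Quarter 5: opening $1,970.04; interest $96.90 → $2,066.94; payment $2,066.94; balance $0.00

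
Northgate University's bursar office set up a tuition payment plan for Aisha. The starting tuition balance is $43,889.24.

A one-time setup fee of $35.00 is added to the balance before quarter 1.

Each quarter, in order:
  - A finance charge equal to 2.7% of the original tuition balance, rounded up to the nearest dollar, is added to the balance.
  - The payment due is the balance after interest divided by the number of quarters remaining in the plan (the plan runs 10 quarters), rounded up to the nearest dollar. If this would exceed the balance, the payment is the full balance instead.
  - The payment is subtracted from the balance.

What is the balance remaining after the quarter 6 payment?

Quarter 1: opening $43,924.24; interest $1,186.00 → $45,110.24; payment $4,512.00; balance $40,598.24
Quarter 2: opening $40,598.24; interest $1,186.00 → $41,784.24; payment $4,643.00; balance $37,141.24
Quarter 3: opening $37,141.24; interest $1,186.00 → $38,327.24; payment $4,791.00; balance $33,536.24
Quarter 4: opening $33,536.24; interest $1,186.00 → $34,722.24; payment $4,961.00; balance $29,761.24
Quarter 5: opening $29,761.24; interest $1,186.00 → $30,947.24; payment $5,158.00; balance $25,789.24
Quarter 6: opening $25,789.24; interest $1,186.00 → $26,975.24; payment $5,396.00; balance $21,579.24

$21,579.24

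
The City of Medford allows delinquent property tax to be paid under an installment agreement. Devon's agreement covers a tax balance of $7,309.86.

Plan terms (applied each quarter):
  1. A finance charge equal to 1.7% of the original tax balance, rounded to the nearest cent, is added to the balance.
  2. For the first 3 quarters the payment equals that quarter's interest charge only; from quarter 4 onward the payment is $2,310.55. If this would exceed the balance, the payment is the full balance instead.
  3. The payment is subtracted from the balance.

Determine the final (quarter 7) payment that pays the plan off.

$875.29

Quarter 1: $7,309.86 +$124.27 interest = $7,434.13; pay $124.27 → $7,309.86
Quarter 2: $7,309.86 +$124.27 interest = $7,434.13; pay $124.27 → $7,309.86
Quarter 3: $7,309.86 +$124.27 interest = $7,434.13; pay $124.27 → $7,309.86
Quarter 4: $7,309.86 +$124.27 interest = $7,434.13; pay $2,310.55 → $5,123.58
Quarter 5: $5,123.58 +$124.27 interest = $5,247.85; pay $2,310.55 → $2,937.30
Quarter 6: $2,937.30 +$124.27 interest = $3,061.57; pay $2,310.55 → $751.02
Quarter 7: $751.02 +$124.27 interest = $875.29; pay $875.29 → $0.00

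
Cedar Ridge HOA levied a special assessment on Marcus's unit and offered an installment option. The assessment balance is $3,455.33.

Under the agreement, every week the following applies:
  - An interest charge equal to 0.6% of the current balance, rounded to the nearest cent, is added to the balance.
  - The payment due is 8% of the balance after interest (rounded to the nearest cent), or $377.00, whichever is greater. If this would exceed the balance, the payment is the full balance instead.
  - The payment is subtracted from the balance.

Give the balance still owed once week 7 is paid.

Week 1: opening $3,455.33; interest $20.73 → $3,476.06; payment $377.00; balance $3,099.06
Week 2: opening $3,099.06; interest $18.59 → $3,117.65; payment $377.00; balance $2,740.65
Week 3: opening $2,740.65; interest $16.44 → $2,757.09; payment $377.00; balance $2,380.09
Week 4: opening $2,380.09; interest $14.28 → $2,394.37; payment $377.00; balance $2,017.37
Week 5: opening $2,017.37; interest $12.10 → $2,029.47; payment $377.00; balance $1,652.47
Week 6: opening $1,652.47; interest $9.91 → $1,662.38; payment $377.00; balance $1,285.38
Week 7: opening $1,285.38; interest $7.71 → $1,293.09; payment $377.00; balance $916.09

$916.09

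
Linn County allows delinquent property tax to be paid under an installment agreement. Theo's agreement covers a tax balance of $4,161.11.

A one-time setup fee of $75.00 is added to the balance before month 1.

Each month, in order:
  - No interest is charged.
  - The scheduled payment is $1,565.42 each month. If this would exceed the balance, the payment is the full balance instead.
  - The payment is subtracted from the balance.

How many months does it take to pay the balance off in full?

Month 1: $4,236.11 − $1,565.42 → $2,670.69
Month 2: $2,670.69 − $1,565.42 → $1,105.27
Month 3: $1,105.27 − $1,105.27 → $0.00
Balance reaches $0.00 in month 3.

3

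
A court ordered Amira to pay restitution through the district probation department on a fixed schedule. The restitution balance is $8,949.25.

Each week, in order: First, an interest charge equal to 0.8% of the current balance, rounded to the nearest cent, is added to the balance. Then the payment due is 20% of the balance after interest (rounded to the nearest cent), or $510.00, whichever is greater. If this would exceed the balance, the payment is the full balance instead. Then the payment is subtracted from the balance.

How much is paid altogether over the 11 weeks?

# | Opening | Interest | Payment | End bal
1 | $8,949.25 | $71.59 | $1,804.17 | $7,216.67
2 | $7,216.67 | $57.73 | $1,454.88 | $5,819.52
3 | $5,819.52 | $46.56 | $1,173.22 | $4,692.86
4 | $4,692.86 | $37.54 | $946.08 | $3,784.32
5 | $3,784.32 | $30.27 | $762.92 | $3,051.67
6 | $3,051.67 | $24.41 | $615.22 | $2,460.86
7 | $2,460.86 | $19.69 | $510.00 | $1,970.55
8 | $1,970.55 | $15.76 | $510.00 | $1,476.31
9 | $1,476.31 | $11.81 | $510.00 | $978.12
10 | $978.12 | $7.82 | $510.00 | $475.94
11 | $475.94 | $3.81 | $479.75 | $0.00
Total paid: $9,276.24

$9,276.24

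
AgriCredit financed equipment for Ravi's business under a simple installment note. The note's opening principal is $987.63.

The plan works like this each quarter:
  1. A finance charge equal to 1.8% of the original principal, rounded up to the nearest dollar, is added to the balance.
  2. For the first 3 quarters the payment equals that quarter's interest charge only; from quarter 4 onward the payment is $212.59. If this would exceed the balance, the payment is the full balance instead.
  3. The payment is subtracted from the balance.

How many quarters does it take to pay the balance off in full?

9

Quarter 1: $987.63 +$18.00 interest = $1,005.63; pay $18.00 → $987.63
Quarter 2: $987.63 +$18.00 interest = $1,005.63; pay $18.00 → $987.63
Quarter 3: $987.63 +$18.00 interest = $1,005.63; pay $18.00 → $987.63
Quarter 4: $987.63 +$18.00 interest = $1,005.63; pay $212.59 → $793.04
Quarter 5: $793.04 +$18.00 interest = $811.04; pay $212.59 → $598.45
Quarter 6: $598.45 +$18.00 interest = $616.45; pay $212.59 → $403.86
Quarter 7: $403.86 +$18.00 interest = $421.86; pay $212.59 → $209.27
Quarter 8: $209.27 +$18.00 interest = $227.27; pay $212.59 → $14.68
Quarter 9: $14.68 +$18.00 interest = $32.68; pay $32.68 → $0.00
Balance reaches $0.00 in quarter 9.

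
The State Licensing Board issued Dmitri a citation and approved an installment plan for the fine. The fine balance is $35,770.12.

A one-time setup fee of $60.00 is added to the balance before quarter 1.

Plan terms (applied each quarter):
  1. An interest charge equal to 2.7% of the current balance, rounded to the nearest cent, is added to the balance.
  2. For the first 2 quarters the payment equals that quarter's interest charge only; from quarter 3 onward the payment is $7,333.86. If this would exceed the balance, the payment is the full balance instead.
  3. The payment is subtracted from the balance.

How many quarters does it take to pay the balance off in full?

8

Quarter 1: $35,830.12 +$967.41 interest = $36,797.53; pay $967.41 → $35,830.12
Quarter 2: $35,830.12 +$967.41 interest = $36,797.53; pay $967.41 → $35,830.12
Quarter 3: $35,830.12 +$967.41 interest = $36,797.53; pay $7,333.86 → $29,463.67
Quarter 4: $29,463.67 +$795.52 interest = $30,259.19; pay $7,333.86 → $22,925.33
Quarter 5: $22,925.33 +$618.98 interest = $23,544.31; pay $7,333.86 → $16,210.45
Quarter 6: $16,210.45 +$437.68 interest = $16,648.13; pay $7,333.86 → $9,314.27
Quarter 7: $9,314.27 +$251.49 interest = $9,565.76; pay $7,333.86 → $2,231.90
Quarter 8: $2,231.90 +$60.26 interest = $2,292.16; pay $2,292.16 → $0.00
Balance reaches $0.00 in quarter 8.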